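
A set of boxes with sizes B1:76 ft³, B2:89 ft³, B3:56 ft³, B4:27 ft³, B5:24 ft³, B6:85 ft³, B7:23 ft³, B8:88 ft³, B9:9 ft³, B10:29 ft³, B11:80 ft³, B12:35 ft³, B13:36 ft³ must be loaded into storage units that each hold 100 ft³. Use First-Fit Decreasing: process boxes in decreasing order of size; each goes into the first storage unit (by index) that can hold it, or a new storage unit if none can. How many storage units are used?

Sorted descending: 89, 88, 85, 80, 76, 56, 36, 35, 29, 27, 24, 23, 9.
Put 89 ft³ in storage unit 1; 11 ft³ remain.
Put 88 ft³ in storage unit 2; 12 ft³ remain.
Put 85 ft³ in storage unit 3; 15 ft³ remain.
Put 80 ft³ in storage unit 4; 20 ft³ remain.
Put 76 ft³ in storage unit 5; 24 ft³ remain.
Put 56 ft³ in storage unit 6; 44 ft³ remain.
Put 36 ft³ in storage unit 6; 8 ft³ remain.
Put 35 ft³ in storage unit 7; 65 ft³ remain.
Put 29 ft³ in storage unit 7; 36 ft³ remain.
Put 27 ft³ in storage unit 7; 9 ft³ remain.
Put 24 ft³ in storage unit 5; 0 ft³ remain.
Put 23 ft³ in storage unit 8; 77 ft³ remain.
Put 9 ft³ in storage unit 1; 2 ft³ remain.
Final storage units: [89,9] [88] [85] [80] [76,24] [56,36] [35,29,27] [23].

8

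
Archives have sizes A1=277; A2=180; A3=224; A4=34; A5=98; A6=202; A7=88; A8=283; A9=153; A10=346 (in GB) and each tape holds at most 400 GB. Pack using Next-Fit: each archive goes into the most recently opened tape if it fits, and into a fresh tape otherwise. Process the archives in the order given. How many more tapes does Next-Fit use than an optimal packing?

Next-Fit: [277] [180] [224,34,98] [202,88] [283] [153] [346] → 7 tapes.
Total size 1885 GB; any packing needs at least ⌈1885/400⌉ = 5 tapes.
An optimal packing achieves that bound: [346,34] [283,98] [277,88] [224,153] [202,180] → 5 tapes.
Excess: 7 − 5 = 2.

2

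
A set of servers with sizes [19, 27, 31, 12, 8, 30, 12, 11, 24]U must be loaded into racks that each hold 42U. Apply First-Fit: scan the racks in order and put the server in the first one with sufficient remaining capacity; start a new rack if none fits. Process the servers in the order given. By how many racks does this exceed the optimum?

First-Fit: [19,12,8] [27,12] [31,11] [30] [24] → 5 racks.
Total size 174U; any packing needs at least ⌈174/42⌉ = 5 racks.
So 5 is already optimal.

0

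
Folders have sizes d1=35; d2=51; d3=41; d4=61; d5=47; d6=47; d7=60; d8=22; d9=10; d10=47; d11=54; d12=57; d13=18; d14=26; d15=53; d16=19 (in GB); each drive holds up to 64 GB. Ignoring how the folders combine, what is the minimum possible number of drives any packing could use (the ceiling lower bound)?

11

Total size = 35 + 51 + 41 + 61 + 47 + 47 + 60 + 22 + 10 + 47 + 54 + 57 + 18 + 26 + 53 + 19 = 648 GB.
⌈648 / 64⌉ = 11.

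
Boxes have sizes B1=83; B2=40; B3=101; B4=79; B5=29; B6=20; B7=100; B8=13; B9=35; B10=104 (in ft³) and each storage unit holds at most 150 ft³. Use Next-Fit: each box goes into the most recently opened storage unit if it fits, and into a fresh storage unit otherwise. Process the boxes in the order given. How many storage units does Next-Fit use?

5 storage units

storage unit 1: place B1 (83 ft³), 67 ft³ left
storage unit 1: place B2 (40 ft³), 27 ft³ left
storage unit 2: place B3 (101 ft³), 49 ft³ left
storage unit 3: place B4 (79 ft³), 71 ft³ left
storage unit 3: place B5 (29 ft³), 42 ft³ left
storage unit 3: place B6 (20 ft³), 22 ft³ left
storage unit 4: place B7 (100 ft³), 50 ft³ left
storage unit 4: place B8 (13 ft³), 37 ft³ left
storage unit 4: place B9 (35 ft³), 2 ft³ left
storage unit 5: place B10 (104 ft³), 46 ft³ left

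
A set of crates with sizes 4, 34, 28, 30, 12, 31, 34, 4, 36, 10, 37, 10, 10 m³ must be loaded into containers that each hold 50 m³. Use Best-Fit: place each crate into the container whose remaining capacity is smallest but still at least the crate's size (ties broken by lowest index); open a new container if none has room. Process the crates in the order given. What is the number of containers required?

7

container 1: place 4 m³, 46 m³ left
container 1: place 34 m³, 12 m³ left
container 2: place 28 m³, 22 m³ left
container 3: place 30 m³, 20 m³ left
container 1: place 12 m³, 0 m³ left
container 4: place 31 m³, 19 m³ left
container 5: place 34 m³, 16 m³ left
container 5: place 4 m³, 12 m³ left
container 6: place 36 m³, 14 m³ left
container 5: place 10 m³, 2 m³ left
container 7: place 37 m³, 13 m³ left
container 7: place 10 m³, 3 m³ left
container 6: place 10 m³, 4 m³ left
Final containers: [4,34,12] [28] [30] [31] [34,4,10] [36,10] [37,10].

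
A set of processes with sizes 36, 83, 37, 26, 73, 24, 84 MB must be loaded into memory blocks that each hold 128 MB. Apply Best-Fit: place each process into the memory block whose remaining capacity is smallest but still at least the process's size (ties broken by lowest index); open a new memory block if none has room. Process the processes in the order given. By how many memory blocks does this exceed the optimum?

1

Best-Fit: [36,83] [37,26] [73,24] [84] → 4 memory blocks.
Total size 363 MB; any packing needs at least ⌈363/128⌉ = 3 memory blocks.
An optimal packing achieves that bound: [84,37] [83,36] [73,26,24] → 3 memory blocks.
Excess: 4 − 3 = 1.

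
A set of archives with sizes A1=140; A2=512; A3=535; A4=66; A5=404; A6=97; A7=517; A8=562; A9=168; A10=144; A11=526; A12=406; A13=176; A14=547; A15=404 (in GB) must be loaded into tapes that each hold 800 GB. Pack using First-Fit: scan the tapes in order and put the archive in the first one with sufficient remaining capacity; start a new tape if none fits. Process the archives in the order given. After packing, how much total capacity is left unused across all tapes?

1996

A1 (140 GB) → tape 1 (remaining 660 GB)
A2 (512 GB) → tape 1 (remaining 148 GB)
A3 (535 GB) → tape 2 (remaining 265 GB)
A4 (66 GB) → tape 1 (remaining 82 GB)
A5 (404 GB) → tape 3 (remaining 396 GB)
A6 (97 GB) → tape 2 (remaining 168 GB)
A7 (517 GB) → tape 4 (remaining 283 GB)
A8 (562 GB) → tape 5 (remaining 238 GB)
A9 (168 GB) → tape 2 (remaining 0 GB)
A10 (144 GB) → tape 3 (remaining 252 GB)
A11 (526 GB) → tape 6 (remaining 274 GB)
A12 (406 GB) → tape 7 (remaining 394 GB)
A13 (176 GB) → tape 3 (remaining 76 GB)
A14 (547 GB) → tape 8 (remaining 253 GB)
A15 (404 GB) → tape 9 (remaining 396 GB)
9 tapes × 800 GB = 7200 GB; used 5204 GB; unused 1996 GB.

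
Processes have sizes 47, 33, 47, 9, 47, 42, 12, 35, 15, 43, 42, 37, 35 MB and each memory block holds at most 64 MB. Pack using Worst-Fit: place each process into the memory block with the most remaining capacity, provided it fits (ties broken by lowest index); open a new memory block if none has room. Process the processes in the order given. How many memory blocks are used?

Put 47 MB in memory block 1; 17 MB remain.
Put 33 MB in memory block 2; 31 MB remain.
Put 47 MB in memory block 3; 17 MB remain.
Put 9 MB in memory block 2; 22 MB remain.
Put 47 MB in memory block 4; 17 MB remain.
Put 42 MB in memory block 5; 22 MB remain.
Put 12 MB in memory block 2; 10 MB remain.
Put 35 MB in memory block 6; 29 MB remain.
Put 15 MB in memory block 6; 14 MB remain.
Put 43 MB in memory block 7; 21 MB remain.
Put 42 MB in memory block 8; 22 MB remain.
Put 37 MB in memory block 9; 27 MB remain.
Put 35 MB in memory block 10; 29 MB remain.

10 memory blocks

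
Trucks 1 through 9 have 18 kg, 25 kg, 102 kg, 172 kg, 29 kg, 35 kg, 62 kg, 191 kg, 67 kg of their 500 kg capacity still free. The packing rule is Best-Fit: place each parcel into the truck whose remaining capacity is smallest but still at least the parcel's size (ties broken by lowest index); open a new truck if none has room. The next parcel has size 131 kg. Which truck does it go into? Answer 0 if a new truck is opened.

Trucks with room: truck 4 (172 kg), truck 8 (191 kg).
Tightest fit is truck 4 with 172 kg free.

4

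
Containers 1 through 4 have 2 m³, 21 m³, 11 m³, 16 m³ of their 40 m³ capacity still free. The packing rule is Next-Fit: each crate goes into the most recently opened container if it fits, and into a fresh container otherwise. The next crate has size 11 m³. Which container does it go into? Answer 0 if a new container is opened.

4

Next-Fit only looks at container 4, which has 16 m³ free.
11 m³ fits there.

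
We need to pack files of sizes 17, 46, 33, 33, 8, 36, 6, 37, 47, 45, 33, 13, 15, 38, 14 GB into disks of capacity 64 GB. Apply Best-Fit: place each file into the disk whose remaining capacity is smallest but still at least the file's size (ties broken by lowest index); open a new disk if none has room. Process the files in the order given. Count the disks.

17 GB → disk 1 (remaining 47 GB)
46 GB → disk 1 (remaining 1 GB)
33 GB → disk 2 (remaining 31 GB)
33 GB → disk 3 (remaining 31 GB)
8 GB → disk 2 (remaining 23 GB)
36 GB → disk 4 (remaining 28 GB)
6 GB → disk 2 (remaining 17 GB)
37 GB → disk 5 (remaining 27 GB)
47 GB → disk 6 (remaining 17 GB)
45 GB → disk 7 (remaining 19 GB)
33 GB → disk 8 (remaining 31 GB)
13 GB → disk 2 (remaining 4 GB)
15 GB → disk 6 (remaining 2 GB)
38 GB → disk 9 (remaining 26 GB)
14 GB → disk 7 (remaining 5 GB)

9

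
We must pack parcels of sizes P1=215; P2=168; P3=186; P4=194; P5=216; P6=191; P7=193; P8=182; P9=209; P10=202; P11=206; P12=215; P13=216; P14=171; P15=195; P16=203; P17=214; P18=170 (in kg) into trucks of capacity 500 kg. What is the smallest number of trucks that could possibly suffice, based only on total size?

Total size = 215 + 168 + 186 + 194 + 216 + 191 + 193 + 182 + 209 + 202 + 206 + 215 + 216 + 171 + 195 + 203 + 214 + 170 = 3546 kg.
⌈3546 / 500⌉ = 8.

8 trucks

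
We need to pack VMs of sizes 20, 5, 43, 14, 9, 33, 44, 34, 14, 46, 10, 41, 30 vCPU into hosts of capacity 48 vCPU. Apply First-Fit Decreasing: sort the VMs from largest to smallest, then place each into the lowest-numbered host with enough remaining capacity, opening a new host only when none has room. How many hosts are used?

8

Sorted descending: 46, 44, 43, 41, 34, 33, 30, 20, 14, 14, 10, 9, 5.
46 vCPU → host 1 (remaining 2 vCPU)
44 vCPU → host 2 (remaining 4 vCPU)
43 vCPU → host 3 (remaining 5 vCPU)
41 vCPU → host 4 (remaining 7 vCPU)
34 vCPU → host 5 (remaining 14 vCPU)
33 vCPU → host 6 (remaining 15 vCPU)
30 vCPU → host 7 (remaining 18 vCPU)
20 vCPU → host 8 (remaining 28 vCPU)
14 vCPU → host 5 (remaining 0 vCPU)
14 vCPU → host 6 (remaining 1 vCPU)
10 vCPU → host 7 (remaining 8 vCPU)
9 vCPU → host 8 (remaining 19 vCPU)
5 vCPU → host 3 (remaining 0 vCPU)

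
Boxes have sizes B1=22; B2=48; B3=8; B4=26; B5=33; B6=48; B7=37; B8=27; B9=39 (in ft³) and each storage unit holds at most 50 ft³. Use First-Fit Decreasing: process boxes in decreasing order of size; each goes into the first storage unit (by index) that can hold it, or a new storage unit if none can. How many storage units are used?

Sorted descending: 48, 48, 39, 37, 33, 27, 26, 22, 8.
Put 48 ft³ in storage unit 1; 2 ft³ remain.
Put 48 ft³ in storage unit 2; 2 ft³ remain.
Put 39 ft³ in storage unit 3; 11 ft³ remain.
Put 37 ft³ in storage unit 4; 13 ft³ remain.
Put 33 ft³ in storage unit 5; 17 ft³ remain.
Put 27 ft³ in storage unit 6; 23 ft³ remain.
Put 26 ft³ in storage unit 7; 24 ft³ remain.
Put 22 ft³ in storage unit 6; 1 ft³ remain.
Put 8 ft³ in storage unit 3; 3 ft³ remain.
Final storage units: [48] [48] [39,8] [37] [33] [27,22] [26].

7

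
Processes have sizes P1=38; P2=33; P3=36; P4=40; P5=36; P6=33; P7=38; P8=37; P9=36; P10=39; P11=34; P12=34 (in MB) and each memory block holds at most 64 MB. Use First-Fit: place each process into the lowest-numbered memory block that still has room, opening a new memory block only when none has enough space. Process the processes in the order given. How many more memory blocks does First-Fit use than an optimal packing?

0

First-Fit: [38] [33] [36] [40] [36] [33] [38] [37] [36] [39] [34] [34] → 12 memory blocks.
12 processes exceed 32 MB (half the capacity), and no two of those can share a memory block, so at least 12 memory blocks are needed.
So 12 is already optimal.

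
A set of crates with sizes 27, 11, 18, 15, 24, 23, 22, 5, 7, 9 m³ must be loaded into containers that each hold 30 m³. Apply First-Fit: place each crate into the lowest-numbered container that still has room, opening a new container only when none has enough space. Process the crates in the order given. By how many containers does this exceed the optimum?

First-Fit: [27] [11,18] [15,5,7] [24] [23] [22] [9] → 7 containers.
Total size 161 m³; any packing needs at least ⌈161/30⌉ = 6 containers.
An optimal packing achieves that bound: [27] [24,5] [23,7] [22] [18,11] [15,9] → 6 containers.
Excess: 7 − 6 = 1.

1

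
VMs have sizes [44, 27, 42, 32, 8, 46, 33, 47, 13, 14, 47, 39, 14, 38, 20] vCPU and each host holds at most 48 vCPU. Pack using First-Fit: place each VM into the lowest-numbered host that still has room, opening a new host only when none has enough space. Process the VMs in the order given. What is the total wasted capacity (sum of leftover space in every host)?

64

44 vCPU → host 1 (remaining 4 vCPU)
27 vCPU → host 2 (remaining 21 vCPU)
42 vCPU → host 3 (remaining 6 vCPU)
32 vCPU → host 4 (remaining 16 vCPU)
8 vCPU → host 2 (remaining 13 vCPU)
46 vCPU → host 5 (remaining 2 vCPU)
33 vCPU → host 6 (remaining 15 vCPU)
47 vCPU → host 7 (remaining 1 vCPU)
13 vCPU → host 2 (remaining 0 vCPU)
14 vCPU → host 4 (remaining 2 vCPU)
47 vCPU → host 8 (remaining 1 vCPU)
39 vCPU → host 9 (remaining 9 vCPU)
14 vCPU → host 6 (remaining 1 vCPU)
38 vCPU → host 10 (remaining 10 vCPU)
20 vCPU → host 11 (remaining 28 vCPU)
11 hosts × 48 vCPU = 528 vCPU; used 464 vCPU; unused 64 vCPU.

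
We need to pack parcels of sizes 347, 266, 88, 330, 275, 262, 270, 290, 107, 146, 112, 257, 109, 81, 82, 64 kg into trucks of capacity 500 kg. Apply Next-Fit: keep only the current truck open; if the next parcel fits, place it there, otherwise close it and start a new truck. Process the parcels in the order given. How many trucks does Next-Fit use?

347 kg → truck 1 (remaining 153 kg)
266 kg → truck 2 (remaining 234 kg)
88 kg → truck 2 (remaining 146 kg)
330 kg → truck 3 (remaining 170 kg)
275 kg → truck 4 (remaining 225 kg)
262 kg → truck 5 (remaining 238 kg)
270 kg → truck 6 (remaining 230 kg)
290 kg → truck 7 (remaining 210 kg)
107 kg → truck 7 (remaining 103 kg)
146 kg → truck 8 (remaining 354 kg)
112 kg → truck 8 (remaining 242 kg)
257 kg → truck 9 (remaining 243 kg)
109 kg → truck 9 (remaining 134 kg)
81 kg → truck 9 (remaining 53 kg)
82 kg → truck 10 (remaining 418 kg)
64 kg → truck 10 (remaining 354 kg)

10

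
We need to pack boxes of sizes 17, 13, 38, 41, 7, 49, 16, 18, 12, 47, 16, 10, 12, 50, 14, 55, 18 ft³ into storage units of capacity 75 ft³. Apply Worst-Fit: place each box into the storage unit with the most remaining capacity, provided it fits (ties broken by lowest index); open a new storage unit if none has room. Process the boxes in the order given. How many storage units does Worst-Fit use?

17 ft³ → storage unit 1 (remaining 58 ft³)
13 ft³ → storage unit 1 (remaining 45 ft³)
38 ft³ → storage unit 1 (remaining 7 ft³)
41 ft³ → storage unit 2 (remaining 34 ft³)
7 ft³ → storage unit 2 (remaining 27 ft³)
49 ft³ → storage unit 3 (remaining 26 ft³)
16 ft³ → storage unit 2 (remaining 11 ft³)
18 ft³ → storage unit 3 (remaining 8 ft³)
12 ft³ → storage unit 4 (remaining 63 ft³)
47 ft³ → storage unit 4 (remaining 16 ft³)
16 ft³ → storage unit 4 (remaining 0 ft³)
10 ft³ → storage unit 2 (remaining 1 ft³)
12 ft³ → storage unit 5 (remaining 63 ft³)
50 ft³ → storage unit 5 (remaining 13 ft³)
14 ft³ → storage unit 6 (remaining 61 ft³)
55 ft³ → storage unit 6 (remaining 6 ft³)
18 ft³ → storage unit 7 (remaining 57 ft³)

7 storage units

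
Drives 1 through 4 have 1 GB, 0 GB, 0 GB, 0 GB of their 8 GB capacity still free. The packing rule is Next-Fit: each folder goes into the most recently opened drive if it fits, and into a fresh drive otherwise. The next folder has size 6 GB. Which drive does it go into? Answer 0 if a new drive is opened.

0

Next-Fit only looks at drive 4, which has 0 GB free.
6 GB does not fit, so a new drive is opened.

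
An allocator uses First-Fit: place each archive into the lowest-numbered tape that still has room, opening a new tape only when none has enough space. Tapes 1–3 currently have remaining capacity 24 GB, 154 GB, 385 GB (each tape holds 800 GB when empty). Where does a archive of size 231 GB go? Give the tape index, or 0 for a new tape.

3

Tapes with room: tape 3 (385 GB).
The first with room is tape 3.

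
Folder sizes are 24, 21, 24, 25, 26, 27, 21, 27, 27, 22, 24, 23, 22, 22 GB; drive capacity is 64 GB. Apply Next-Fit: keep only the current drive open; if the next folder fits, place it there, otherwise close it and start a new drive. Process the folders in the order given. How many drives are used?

7

Put 24 GB in drive 1; 40 GB remain.
Put 21 GB in drive 1; 19 GB remain.
Put 24 GB in drive 2; 40 GB remain.
Put 25 GB in drive 2; 15 GB remain.
Put 26 GB in drive 3; 38 GB remain.
Put 27 GB in drive 3; 11 GB remain.
Put 21 GB in drive 4; 43 GB remain.
Put 27 GB in drive 4; 16 GB remain.
Put 27 GB in drive 5; 37 GB remain.
Put 22 GB in drive 5; 15 GB remain.
Put 24 GB in drive 6; 40 GB remain.
Put 23 GB in drive 6; 17 GB remain.
Put 22 GB in drive 7; 42 GB remain.
Put 22 GB in drive 7; 20 GB remain.
Final drives: [24,21] [24,25] [26,27] [21,27] [27,22] [24,23] [22,22].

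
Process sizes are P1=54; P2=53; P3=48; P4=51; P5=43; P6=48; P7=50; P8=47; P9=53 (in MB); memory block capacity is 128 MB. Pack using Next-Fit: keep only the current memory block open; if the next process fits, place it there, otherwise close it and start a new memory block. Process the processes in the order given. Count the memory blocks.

5

P1 (54 MB) → memory block 1 (remaining 74 MB)
P2 (53 MB) → memory block 1 (remaining 21 MB)
P3 (48 MB) → memory block 2 (remaining 80 MB)
P4 (51 MB) → memory block 2 (remaining 29 MB)
P5 (43 MB) → memory block 3 (remaining 85 MB)
P6 (48 MB) → memory block 3 (remaining 37 MB)
P7 (50 MB) → memory block 4 (remaining 78 MB)
P8 (47 MB) → memory block 4 (remaining 31 MB)
P9 (53 MB) → memory block 5 (remaining 75 MB)
Final memory blocks: [54,53] [48,51] [43,48] [50,47] [53].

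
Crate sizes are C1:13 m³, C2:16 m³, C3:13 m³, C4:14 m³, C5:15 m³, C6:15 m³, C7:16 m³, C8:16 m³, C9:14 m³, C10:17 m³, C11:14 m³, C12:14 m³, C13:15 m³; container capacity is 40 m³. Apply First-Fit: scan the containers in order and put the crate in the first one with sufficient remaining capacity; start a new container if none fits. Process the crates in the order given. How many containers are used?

container 1: place C1 (13 m³), 27 m³ left
container 1: place C2 (16 m³), 11 m³ left
container 2: place C3 (13 m³), 27 m³ left
container 2: place C4 (14 m³), 13 m³ left
container 3: place C5 (15 m³), 25 m³ left
container 3: place C6 (15 m³), 10 m³ left
container 4: place C7 (16 m³), 24 m³ left
container 4: place C8 (16 m³), 8 m³ left
container 5: place C9 (14 m³), 26 m³ left
container 5: place C10 (17 m³), 9 m³ left
container 6: place C11 (14 m³), 26 m³ left
container 6: place C12 (14 m³), 12 m³ left
container 7: place C13 (15 m³), 25 m³ left

7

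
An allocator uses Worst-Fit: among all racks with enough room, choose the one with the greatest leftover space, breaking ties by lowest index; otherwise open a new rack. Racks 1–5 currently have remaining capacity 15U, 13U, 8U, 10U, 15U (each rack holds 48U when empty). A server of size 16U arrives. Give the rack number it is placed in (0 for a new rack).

0

No rack has ≥ 16U free, so a new rack is opened.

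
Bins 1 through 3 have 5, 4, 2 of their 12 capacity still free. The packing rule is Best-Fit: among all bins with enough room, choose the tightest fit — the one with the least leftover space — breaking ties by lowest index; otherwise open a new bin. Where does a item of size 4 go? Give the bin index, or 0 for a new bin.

2

Bins with room: bin 1 (5), bin 2 (4).
Tightest fit is bin 2 with 4 free.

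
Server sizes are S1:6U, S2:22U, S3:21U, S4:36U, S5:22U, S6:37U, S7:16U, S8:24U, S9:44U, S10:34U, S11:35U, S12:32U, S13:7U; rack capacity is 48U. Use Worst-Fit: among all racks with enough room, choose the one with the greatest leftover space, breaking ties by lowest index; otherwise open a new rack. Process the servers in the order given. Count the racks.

rack 1: place S1 (6U), 42U left
rack 1: place S2 (22U), 20U left
rack 2: place S3 (21U), 27U left
rack 3: place S4 (36U), 12U left
rack 2: place S5 (22U), 5U left
rack 4: place S6 (37U), 11U left
rack 1: place S7 (16U), 4U left
rack 5: place S8 (24U), 24U left
rack 6: place S9 (44U), 4U left
rack 7: place S10 (34U), 14U left
rack 8: place S11 (35U), 13U left
rack 9: place S12 (32U), 16U left
rack 5: place S13 (7U), 17U left
Final racks: [6,22,16] [21,22] [36] [37] [24,7] [44] [34] [35] [32].

9 racks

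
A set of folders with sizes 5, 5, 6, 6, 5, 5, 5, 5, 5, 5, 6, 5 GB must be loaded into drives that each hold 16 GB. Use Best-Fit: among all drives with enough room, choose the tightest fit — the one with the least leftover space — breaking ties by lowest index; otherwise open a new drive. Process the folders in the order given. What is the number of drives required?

4 drives

5 GB → drive 1 (remaining 11 GB)
5 GB → drive 1 (remaining 6 GB)
6 GB → drive 1 (remaining 0 GB)
6 GB → drive 2 (remaining 10 GB)
5 GB → drive 2 (remaining 5 GB)
5 GB → drive 2 (remaining 0 GB)
5 GB → drive 3 (remaining 11 GB)
5 GB → drive 3 (remaining 6 GB)
5 GB → drive 3 (remaining 1 GB)
5 GB → drive 4 (remaining 11 GB)
6 GB → drive 4 (remaining 5 GB)
5 GB → drive 4 (remaining 0 GB)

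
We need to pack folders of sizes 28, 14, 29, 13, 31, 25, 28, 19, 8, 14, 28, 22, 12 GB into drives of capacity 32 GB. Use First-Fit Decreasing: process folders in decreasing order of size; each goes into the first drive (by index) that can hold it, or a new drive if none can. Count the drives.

Sorted descending: 31, 29, 28, 28, 28, 25, 22, 19, 14, 14, 13, 12, 8.
drive 1: place 31 GB, 1 GB left
drive 2: place 29 GB, 3 GB left
drive 3: place 28 GB, 4 GB left
drive 4: place 28 GB, 4 GB left
drive 5: place 28 GB, 4 GB left
drive 6: place 25 GB, 7 GB left
drive 7: place 22 GB, 10 GB left
drive 8: place 19 GB, 13 GB left
drive 9: place 14 GB, 18 GB left
drive 9: place 14 GB, 4 GB left
drive 8: place 13 GB, 0 GB left
drive 10: place 12 GB, 20 GB left
drive 7: place 8 GB, 2 GB left

10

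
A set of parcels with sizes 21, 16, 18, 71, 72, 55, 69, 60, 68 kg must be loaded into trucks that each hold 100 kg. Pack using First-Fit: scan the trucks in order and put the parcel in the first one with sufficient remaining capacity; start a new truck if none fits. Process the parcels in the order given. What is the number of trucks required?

7 trucks

truck 1: place 21 kg, 79 kg left
truck 1: place 16 kg, 63 kg left
truck 1: place 18 kg, 45 kg left
truck 2: place 71 kg, 29 kg left
truck 3: place 72 kg, 28 kg left
truck 4: place 55 kg, 45 kg left
truck 5: place 69 kg, 31 kg left
truck 6: place 60 kg, 40 kg left
truck 7: place 68 kg, 32 kg left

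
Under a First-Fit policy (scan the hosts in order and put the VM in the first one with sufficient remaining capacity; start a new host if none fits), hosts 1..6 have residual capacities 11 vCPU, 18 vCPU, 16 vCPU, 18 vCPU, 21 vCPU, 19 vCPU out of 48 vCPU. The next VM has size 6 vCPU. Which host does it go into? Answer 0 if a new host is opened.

1

Hosts with room: host 1 (11 vCPU), host 2 (18 vCPU), host 3 (16 vCPU), host 4 (18 vCPU), host 5 (21 vCPU), host 6 (19 vCPU).
The first with room is host 1.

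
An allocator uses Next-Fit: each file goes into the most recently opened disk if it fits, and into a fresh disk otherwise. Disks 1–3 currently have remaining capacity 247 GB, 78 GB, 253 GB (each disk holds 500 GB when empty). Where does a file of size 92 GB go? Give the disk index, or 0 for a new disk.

Next-Fit only looks at disk 3, which has 253 GB free.
92 GB fits there.

3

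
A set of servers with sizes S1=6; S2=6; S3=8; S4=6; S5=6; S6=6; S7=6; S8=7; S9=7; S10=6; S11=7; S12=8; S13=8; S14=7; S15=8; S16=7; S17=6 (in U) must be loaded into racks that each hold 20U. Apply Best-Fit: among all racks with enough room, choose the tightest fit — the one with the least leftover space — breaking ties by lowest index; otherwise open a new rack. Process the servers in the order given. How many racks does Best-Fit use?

S1 (6U) → rack 1 (remaining 14U)
S2 (6U) → rack 1 (remaining 8U)
S3 (8U) → rack 1 (remaining 0U)
S4 (6U) → rack 2 (remaining 14U)
S5 (6U) → rack 2 (remaining 8U)
S6 (6U) → rack 2 (remaining 2U)
S7 (6U) → rack 3 (remaining 14U)
S8 (7U) → rack 3 (remaining 7U)
S9 (7U) → rack 3 (remaining 0U)
S10 (6U) → rack 4 (remaining 14U)
S11 (7U) → rack 4 (remaining 7U)
S12 (8U) → rack 5 (remaining 12U)
S13 (8U) → rack 5 (remaining 4U)
S14 (7U) → rack 4 (remaining 0U)
S15 (8U) → rack 6 (remaining 12U)
S16 (7U) → rack 6 (remaining 5U)
S17 (6U) → rack 7 (remaining 14U)
Final racks: [6,6,8] [6,6,6] [6,7,7] [6,7,7] [8,8] [8,7] [6].

7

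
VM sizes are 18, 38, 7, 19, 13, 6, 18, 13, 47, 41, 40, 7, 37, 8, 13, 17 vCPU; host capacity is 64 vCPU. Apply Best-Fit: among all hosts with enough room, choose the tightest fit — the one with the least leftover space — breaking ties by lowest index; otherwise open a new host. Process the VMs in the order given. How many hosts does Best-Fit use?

18 vCPU → host 1 (remaining 46 vCPU)
38 vCPU → host 1 (remaining 8 vCPU)
7 vCPU → host 1 (remaining 1 vCPU)
19 vCPU → host 2 (remaining 45 vCPU)
13 vCPU → host 2 (remaining 32 vCPU)
6 vCPU → host 2 (remaining 26 vCPU)
18 vCPU → host 2 (remaining 8 vCPU)
13 vCPU → host 3 (remaining 51 vCPU)
47 vCPU → host 3 (remaining 4 vCPU)
41 vCPU → host 4 (remaining 23 vCPU)
40 vCPU → host 5 (remaining 24 vCPU)
7 vCPU → host 2 (remaining 1 vCPU)
37 vCPU → host 6 (remaining 27 vCPU)
8 vCPU → host 4 (remaining 15 vCPU)
13 vCPU → host 4 (remaining 2 vCPU)
17 vCPU → host 5 (remaining 7 vCPU)
Final hosts: [18,38,7] [19,13,6,18,7] [13,47] [41,8,13] [40,17] [37].

6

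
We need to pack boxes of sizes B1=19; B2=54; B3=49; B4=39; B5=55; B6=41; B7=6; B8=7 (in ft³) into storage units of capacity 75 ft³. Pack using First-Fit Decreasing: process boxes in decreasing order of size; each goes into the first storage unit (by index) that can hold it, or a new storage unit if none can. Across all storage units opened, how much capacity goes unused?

Sorted descending: 55, 54, 49, 41, 39, 19, 7, 6.
55 ft³ → storage unit 1 (remaining 20 ft³)
54 ft³ → storage unit 2 (remaining 21 ft³)
49 ft³ → storage unit 3 (remaining 26 ft³)
41 ft³ → storage unit 4 (remaining 34 ft³)
39 ft³ → storage unit 5 (remaining 36 ft³)
19 ft³ → storage unit 1 (remaining 1 ft³)
7 ft³ → storage unit 2 (remaining 14 ft³)
6 ft³ → storage unit 2 (remaining 8 ft³)
5 storage units × 75 ft³ = 375 ft³; used 270 ft³; unused 105 ft³.

105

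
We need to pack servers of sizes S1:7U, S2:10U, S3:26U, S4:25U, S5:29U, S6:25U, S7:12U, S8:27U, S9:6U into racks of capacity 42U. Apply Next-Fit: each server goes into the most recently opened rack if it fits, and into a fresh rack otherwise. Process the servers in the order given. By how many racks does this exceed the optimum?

1

Next-Fit: [7,10] [26] [25] [29] [25,12] [27,6] → 6 racks.
5 servers exceed 21U (half the capacity), and no two of those can share a rack, so at least 5 racks are needed.
An optimal packing achieves that bound: [29,12] [27,10] [26,7,6] [25] [25] → 5 racks.
Excess: 6 − 5 = 1.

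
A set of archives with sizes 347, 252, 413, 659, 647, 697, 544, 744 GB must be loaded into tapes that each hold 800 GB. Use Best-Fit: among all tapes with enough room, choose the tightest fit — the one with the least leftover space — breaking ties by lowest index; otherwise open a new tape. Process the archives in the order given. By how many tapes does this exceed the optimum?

1

Best-Fit: [347,252] [413] [659] [647] [697] [544] [744] → 7 tapes.
Total size 4303 GB; any packing needs at least ⌈4303/800⌉ = 6 tapes.
An optimal packing achieves that bound: [744] [697] [659] [647] [544,252] [413,347] → 6 tapes.
Excess: 7 − 6 = 1.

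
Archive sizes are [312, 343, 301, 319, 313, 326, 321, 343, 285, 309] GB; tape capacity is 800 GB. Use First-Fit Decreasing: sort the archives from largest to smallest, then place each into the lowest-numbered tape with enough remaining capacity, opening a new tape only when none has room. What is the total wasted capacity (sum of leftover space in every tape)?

828

Sorted descending: 343, 343, 326, 321, 319, 313, 312, 309, 301, 285.
tape 1: place 343 GB, 457 GB left
tape 1: place 343 GB, 114 GB left
tape 2: place 326 GB, 474 GB left
tape 2: place 321 GB, 153 GB left
tape 3: place 319 GB, 481 GB left
tape 3: place 313 GB, 168 GB left
tape 4: place 312 GB, 488 GB left
tape 4: place 309 GB, 179 GB left
tape 5: place 301 GB, 499 GB left
tape 5: place 285 GB, 214 GB left
5 tapes × 800 GB = 4000 GB; used 3172 GB; unused 828 GB.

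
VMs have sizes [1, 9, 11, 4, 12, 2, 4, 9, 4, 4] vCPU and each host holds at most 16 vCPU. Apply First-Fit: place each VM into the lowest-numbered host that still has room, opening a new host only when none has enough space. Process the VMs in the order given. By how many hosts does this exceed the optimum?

First-Fit: [1,9,4,2] [11,4] [12,4] [9,4] → 4 hosts.
Total size 60 vCPU; any packing needs at least ⌈60/16⌉ = 4 hosts.
So 4 is already optimal.

0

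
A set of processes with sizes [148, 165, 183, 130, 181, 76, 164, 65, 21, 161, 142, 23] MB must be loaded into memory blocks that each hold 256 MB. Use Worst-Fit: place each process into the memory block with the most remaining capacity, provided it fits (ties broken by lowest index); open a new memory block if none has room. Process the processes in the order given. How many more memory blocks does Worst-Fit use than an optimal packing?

Worst-Fit: [148,65] [165] [183] [130,76] [181] [164,21] [161] [142,23] → 8 memory blocks.
8 processes exceed 128 MB (half the capacity), and no two of those can share a memory block, so at least 8 memory blocks are needed.
So 8 is already optimal.

0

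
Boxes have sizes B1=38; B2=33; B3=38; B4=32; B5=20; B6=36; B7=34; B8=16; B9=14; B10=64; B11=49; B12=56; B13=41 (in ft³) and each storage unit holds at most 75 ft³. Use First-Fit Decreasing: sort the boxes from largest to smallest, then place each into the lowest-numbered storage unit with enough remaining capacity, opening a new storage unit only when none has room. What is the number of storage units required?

7

Sorted descending: 64, 56, 49, 41, 38, 38, 36, 34, 33, 32, 20, 16, 14.
Put 64 ft³ in storage unit 1; 11 ft³ remain.
Put 56 ft³ in storage unit 2; 19 ft³ remain.
Put 49 ft³ in storage unit 3; 26 ft³ remain.
Put 41 ft³ in storage unit 4; 34 ft³ remain.
Put 38 ft³ in storage unit 5; 37 ft³ remain.
Put 38 ft³ in storage unit 6; 37 ft³ remain.
Put 36 ft³ in storage unit 5; 1 ft³ remain.
Put 34 ft³ in storage unit 4; 0 ft³ remain.
Put 33 ft³ in storage unit 6; 4 ft³ remain.
Put 32 ft³ in storage unit 7; 43 ft³ remain.
Put 20 ft³ in storage unit 3; 6 ft³ remain.
Put 16 ft³ in storage unit 2; 3 ft³ remain.
Put 14 ft³ in storage unit 7; 29 ft³ remain.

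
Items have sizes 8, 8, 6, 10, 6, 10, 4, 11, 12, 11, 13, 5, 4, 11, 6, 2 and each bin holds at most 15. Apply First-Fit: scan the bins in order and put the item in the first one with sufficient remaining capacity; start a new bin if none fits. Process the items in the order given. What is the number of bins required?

Put 8 in bin 1; 7 remain.
Put 8 in bin 2; 7 remain.
Put 6 in bin 1; 1 remain.
Put 10 in bin 3; 5 remain.
Put 6 in bin 2; 1 remain.
Put 10 in bin 4; 5 remain.
Put 4 in bin 3; 1 remain.
Put 11 in bin 5; 4 remain.
Put 12 in bin 6; 3 remain.
Put 11 in bin 7; 4 remain.
Put 13 in bin 8; 2 remain.
Put 5 in bin 4; 0 remain.
Put 4 in bin 5; 0 remain.
Put 11 in bin 9; 4 remain.
Put 6 in bin 10; 9 remain.
Put 2 in bin 6; 1 remain.

10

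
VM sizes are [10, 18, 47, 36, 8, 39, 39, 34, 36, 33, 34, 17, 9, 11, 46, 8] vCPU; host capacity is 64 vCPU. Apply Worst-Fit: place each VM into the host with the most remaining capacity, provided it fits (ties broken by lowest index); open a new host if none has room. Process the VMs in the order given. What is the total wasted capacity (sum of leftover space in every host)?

151

host 1: place 10 vCPU, 54 vCPU left
host 1: place 18 vCPU, 36 vCPU left
host 2: place 47 vCPU, 17 vCPU left
host 1: place 36 vCPU, 0 vCPU left
host 2: place 8 vCPU, 9 vCPU left
host 3: place 39 vCPU, 25 vCPU left
host 4: place 39 vCPU, 25 vCPU left
host 5: place 34 vCPU, 30 vCPU left
host 6: place 36 vCPU, 28 vCPU left
host 7: place 33 vCPU, 31 vCPU left
host 8: place 34 vCPU, 30 vCPU left
host 7: place 17 vCPU, 14 vCPU left
host 5: place 9 vCPU, 21 vCPU left
host 8: place 11 vCPU, 19 vCPU left
host 9: place 46 vCPU, 18 vCPU left
host 6: place 8 vCPU, 20 vCPU left
9 hosts × 64 vCPU = 576 vCPU; used 425 vCPU; unused 151 vCPU.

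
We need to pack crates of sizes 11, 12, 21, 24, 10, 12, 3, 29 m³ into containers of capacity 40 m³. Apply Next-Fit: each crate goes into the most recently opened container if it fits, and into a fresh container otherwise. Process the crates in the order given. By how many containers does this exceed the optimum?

Next-Fit: [11,12] [21] [24,10] [12,3] [29] → 5 containers.
Total size 122 m³; any packing needs at least ⌈122/40⌉ = 4 containers.
An optimal packing achieves that bound: [29,11] [24,12,3] [21,12] [10] → 4 containers.
Excess: 5 − 4 = 1.

1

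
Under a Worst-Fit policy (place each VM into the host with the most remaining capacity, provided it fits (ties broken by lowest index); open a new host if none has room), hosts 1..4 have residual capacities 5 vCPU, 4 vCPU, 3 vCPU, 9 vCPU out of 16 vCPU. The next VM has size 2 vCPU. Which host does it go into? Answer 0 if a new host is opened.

Hosts with room: host 1 (5 vCPU), host 2 (4 vCPU), host 3 (3 vCPU), host 4 (9 vCPU).
Most room is host 4 with 9 vCPU free.

4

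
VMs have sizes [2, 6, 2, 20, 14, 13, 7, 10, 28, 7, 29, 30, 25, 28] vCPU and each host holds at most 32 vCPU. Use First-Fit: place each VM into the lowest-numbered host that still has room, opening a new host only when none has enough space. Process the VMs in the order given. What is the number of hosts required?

8

Put 2 vCPU in host 1; 30 vCPU remain.
Put 6 vCPU in host 1; 24 vCPU remain.
Put 2 vCPU in host 1; 22 vCPU remain.
Put 20 vCPU in host 1; 2 vCPU remain.
Put 14 vCPU in host 2; 18 vCPU remain.
Put 13 vCPU in host 2; 5 vCPU remain.
Put 7 vCPU in host 3; 25 vCPU remain.
Put 10 vCPU in host 3; 15 vCPU remain.
Put 28 vCPU in host 4; 4 vCPU remain.
Put 7 vCPU in host 3; 8 vCPU remain.
Put 29 vCPU in host 5; 3 vCPU remain.
Put 30 vCPU in host 6; 2 vCPU remain.
Put 25 vCPU in host 7; 7 vCPU remain.
Put 28 vCPU in host 8; 4 vCPU remain.
Final hosts: [2,6,2,20] [14,13] [7,10,7] [28] [29] [30] [25] [28].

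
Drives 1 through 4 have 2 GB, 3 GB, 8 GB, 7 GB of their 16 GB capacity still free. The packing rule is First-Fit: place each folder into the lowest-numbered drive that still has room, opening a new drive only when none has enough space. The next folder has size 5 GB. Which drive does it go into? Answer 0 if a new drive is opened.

3

Drives with room: drive 3 (8 GB), drive 4 (7 GB).
The first with room is drive 3.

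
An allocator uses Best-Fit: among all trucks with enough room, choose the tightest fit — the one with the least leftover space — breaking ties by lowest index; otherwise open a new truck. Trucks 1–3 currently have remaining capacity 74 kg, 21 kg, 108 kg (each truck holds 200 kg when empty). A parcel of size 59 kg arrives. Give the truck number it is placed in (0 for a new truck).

1

Trucks with room: truck 1 (74 kg), truck 3 (108 kg).
Tightest fit is truck 1 with 74 kg free.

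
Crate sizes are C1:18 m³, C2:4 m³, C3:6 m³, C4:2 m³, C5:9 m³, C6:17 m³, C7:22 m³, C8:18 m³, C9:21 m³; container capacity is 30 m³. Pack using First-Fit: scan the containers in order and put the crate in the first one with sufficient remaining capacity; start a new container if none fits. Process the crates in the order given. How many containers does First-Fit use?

C1 (18 m³) → container 1 (remaining 12 m³)
C2 (4 m³) → container 1 (remaining 8 m³)
C3 (6 m³) → container 1 (remaining 2 m³)
C4 (2 m³) → container 1 (remaining 0 m³)
C5 (9 m³) → container 2 (remaining 21 m³)
C6 (17 m³) → container 2 (remaining 4 m³)
C7 (22 m³) → container 3 (remaining 8 m³)
C8 (18 m³) → container 4 (remaining 12 m³)
C9 (21 m³) → container 5 (remaining 9 m³)
Final containers: [18,4,6,2] [9,17] [22] [18] [21].

5 containers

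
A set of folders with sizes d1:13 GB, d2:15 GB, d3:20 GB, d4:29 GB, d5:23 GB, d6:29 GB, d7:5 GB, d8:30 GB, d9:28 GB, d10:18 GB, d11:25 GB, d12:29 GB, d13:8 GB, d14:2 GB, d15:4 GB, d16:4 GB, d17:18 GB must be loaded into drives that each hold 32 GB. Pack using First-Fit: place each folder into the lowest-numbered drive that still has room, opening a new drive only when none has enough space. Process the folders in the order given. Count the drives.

d1 (13 GB) → drive 1 (remaining 19 GB)
d2 (15 GB) → drive 1 (remaining 4 GB)
d3 (20 GB) → drive 2 (remaining 12 GB)
d4 (29 GB) → drive 3 (remaining 3 GB)
d5 (23 GB) → drive 4 (remaining 9 GB)
d6 (29 GB) → drive 5 (remaining 3 GB)
d7 (5 GB) → drive 2 (remaining 7 GB)
d8 (30 GB) → drive 6 (remaining 2 GB)
d9 (28 GB) → drive 7 (remaining 4 GB)
d10 (18 GB) → drive 8 (remaining 14 GB)
d11 (25 GB) → drive 9 (remaining 7 GB)
d12 (29 GB) → drive 10 (remaining 3 GB)
d13 (8 GB) → drive 4 (remaining 1 GB)
d14 (2 GB) → drive 1 (remaining 2 GB)
d15 (4 GB) → drive 2 (remaining 3 GB)
d16 (4 GB) → drive 7 (remaining 0 GB)
d17 (18 GB) → drive 11 (remaining 14 GB)

11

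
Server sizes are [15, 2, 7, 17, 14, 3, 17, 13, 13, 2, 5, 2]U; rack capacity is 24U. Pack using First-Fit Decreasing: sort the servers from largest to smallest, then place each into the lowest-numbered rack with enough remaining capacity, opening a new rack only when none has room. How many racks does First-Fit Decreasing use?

Sorted descending: 17, 17, 15, 14, 13, 13, 7, 5, 3, 2, 2, 2.
rack 1: place 17U, 7U left
rack 2: place 17U, 7U left
rack 3: place 15U, 9U left
rack 4: place 14U, 10U left
rack 5: place 13U, 11U left
rack 6: place 13U, 11U left
rack 1: place 7U, 0U left
rack 2: place 5U, 2U left
rack 3: place 3U, 6U left
rack 2: place 2U, 0U left
rack 3: place 2U, 4U left
rack 3: place 2U, 2U left
Final racks: [17,7] [17,5,2] [15,3,2,2] [14] [13] [13].

6 racks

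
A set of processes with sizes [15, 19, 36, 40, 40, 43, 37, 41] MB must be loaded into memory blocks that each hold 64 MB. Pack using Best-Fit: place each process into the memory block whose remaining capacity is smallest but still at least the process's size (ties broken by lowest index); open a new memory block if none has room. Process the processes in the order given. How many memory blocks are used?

7 memory blocks

Put 15 MB in memory block 1; 49 MB remain.
Put 19 MB in memory block 1; 30 MB remain.
Put 36 MB in memory block 2; 28 MB remain.
Put 40 MB in memory block 3; 24 MB remain.
Put 40 MB in memory block 4; 24 MB remain.
Put 43 MB in memory block 5; 21 MB remain.
Put 37 MB in memory block 6; 27 MB remain.
Put 41 MB in memory block 7; 23 MB remain.
Final memory blocks: [15,19] [36] [40] [40] [43] [37] [41].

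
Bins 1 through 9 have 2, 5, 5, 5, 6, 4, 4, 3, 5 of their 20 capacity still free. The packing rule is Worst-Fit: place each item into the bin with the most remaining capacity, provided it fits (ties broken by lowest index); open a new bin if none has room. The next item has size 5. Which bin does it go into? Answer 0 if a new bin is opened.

5

Bins with room: bin 2 (5), bin 3 (5), bin 4 (5), bin 5 (6), bin 9 (5).
Most room is bin 5 with 6 free.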